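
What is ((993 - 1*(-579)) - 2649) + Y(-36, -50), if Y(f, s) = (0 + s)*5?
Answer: -1327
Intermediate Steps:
Y(f, s) = 5*s (Y(f, s) = s*5 = 5*s)
((993 - 1*(-579)) - 2649) + Y(-36, -50) = ((993 - 1*(-579)) - 2649) + 5*(-50) = ((993 + 579) - 2649) - 250 = (1572 - 2649) - 250 = -1077 - 250 = -1327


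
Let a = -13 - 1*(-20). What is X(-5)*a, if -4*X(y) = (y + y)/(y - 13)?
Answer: -35/36 ≈ -0.97222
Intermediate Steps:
X(y) = -y/(2*(-13 + y)) (X(y) = -(y + y)/(4*(y - 13)) = -2*y/(4*(-13 + y)) = -y/(2*(-13 + y)))
a = 7 (a = -13 + 20 = 7)
X(-5)*a = -1*(-5)/(-26 + 2*(-5))*7 = -1*(-5)/(-26 - 10)*7 = -1*(-5)/(-36)*7 = -1*(-5)*(-1/36)*7 = -5/36*7 = -35/36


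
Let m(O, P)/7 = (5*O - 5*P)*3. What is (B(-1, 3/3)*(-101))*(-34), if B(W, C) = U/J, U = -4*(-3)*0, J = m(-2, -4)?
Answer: 0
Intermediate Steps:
m(O, P) = -105*P + 105*O (m(O, P) = 7*((5*O - 5*P)*3) = 7*((-5*P + 5*O)*3) = 7*(-15*P + 15*O) = -105*P + 105*O)
J = 210 (J = -105*(-4) + 105*(-2) = 420 - 210 = 210)
U = 0 (U = 12*0 = 0)
B(W, C) = 0 (B(W, C) = 0/210 = 0*(1/210) = 0)
(B(-1, 3/3)*(-101))*(-34) = (0*(-101))*(-34) = 0*(-34) = 0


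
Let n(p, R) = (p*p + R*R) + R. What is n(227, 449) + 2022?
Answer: 255601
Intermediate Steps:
n(p, R) = R + R² + p² (n(p, R) = (p² + R²) + R = (R² + p²) + R = R + R² + p²)
n(227, 449) + 2022 = (449 + 449² + 227²) + 2022 = (449 + 201601 + 51529) + 2022 = 253579 + 2022 = 255601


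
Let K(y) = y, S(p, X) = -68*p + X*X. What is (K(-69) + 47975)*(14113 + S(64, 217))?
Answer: 2723456100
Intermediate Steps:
S(p, X) = X² - 68*p (S(p, X) = -68*p + X² = X² - 68*p)
(K(-69) + 47975)*(14113 + S(64, 217)) = (-69 + 47975)*(14113 + (217² - 68*64)) = 47906*(14113 + (47089 - 4352)) = 47906*(14113 + 42737) = 47906*56850 = 2723456100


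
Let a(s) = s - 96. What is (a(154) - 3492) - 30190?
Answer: -33624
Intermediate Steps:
a(s) = -96 + s
(a(154) - 3492) - 30190 = ((-96 + 154) - 3492) - 30190 = (58 - 3492) - 30190 = -3434 - 30190 = -33624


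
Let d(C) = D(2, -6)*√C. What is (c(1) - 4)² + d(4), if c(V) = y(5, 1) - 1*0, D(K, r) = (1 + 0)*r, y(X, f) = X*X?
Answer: 429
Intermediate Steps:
y(X, f) = X²
D(K, r) = r (D(K, r) = 1*r = r)
c(V) = 25 (c(V) = 5² - 1*0 = 25 + 0 = 25)
d(C) = -6*√C
(c(1) - 4)² + d(4) = (25 - 4)² - 6*√4 = 21² - 6*2 = 441 - 12 = 429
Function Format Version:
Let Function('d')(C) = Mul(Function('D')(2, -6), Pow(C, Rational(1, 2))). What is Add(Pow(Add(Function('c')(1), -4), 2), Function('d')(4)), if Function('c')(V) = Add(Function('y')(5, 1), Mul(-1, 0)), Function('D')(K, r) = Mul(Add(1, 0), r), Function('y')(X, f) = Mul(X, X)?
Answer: 429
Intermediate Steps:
Function('y')(X, f) = Pow(X, 2)
Function('D')(K, r) = r (Function('D')(K, r) = Mul(1, r) = r)
Function('c')(V) = 25 (Function('c')(V) = Add(Pow(5, 2), Mul(-1, 0)) = Add(25, 0) = 25)
Function('d')(C) = Mul(-6, Pow(C, Rational(1, 2)))
Add(Pow(Add(Function('c')(1), -4), 2), Function('d')(4)) = Add(Pow(Add(25, -4), 2), Mul(-6, Pow(4, Rational(1, 2)))) = Add(Pow(21, 2), Mul(-6, 2)) = Add(441, -12) = 429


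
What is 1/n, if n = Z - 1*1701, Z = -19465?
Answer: -1/21166 ≈ -4.7246e-5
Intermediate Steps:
n = -21166 (n = -19465 - 1*1701 = -19465 - 1701 = -21166)
1/n = 1/(-21166) = -1/21166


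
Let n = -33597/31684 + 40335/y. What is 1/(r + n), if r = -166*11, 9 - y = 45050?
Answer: -1427079044/2608637550961 ≈ -0.00054706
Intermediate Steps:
y = -45041 (y = 9 - 1*45050 = 9 - 45050 = -45041)
r = -1826
n = -2791216617/1427079044 (n = -33597/31684 + 40335/(-45041) = -33597*1/31684 + 40335*(-1/45041) = -33597/31684 - 40335/45041 = -2791216617/1427079044 ≈ -1.9559)
1/(r + n) = 1/(-1826 - 2791216617/1427079044) = 1/(-2608637550961/1427079044) = -1427079044/2608637550961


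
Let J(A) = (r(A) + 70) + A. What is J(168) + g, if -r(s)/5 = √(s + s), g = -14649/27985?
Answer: 6645781/27985 - 20*√21 ≈ 145.82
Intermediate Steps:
g = -14649/27985 (g = -14649*1/27985 = -14649/27985 ≈ -0.52346)
r(s) = -5*√2*√s (r(s) = -5*√(s + s) = -5*√2*√s)
J(A) = 70 + A - 5*√2*√A (J(A) = (-5*√2*√A + 70) + A = (70 - 5*√2*√A) + A = 70 + A - 5*√2*√A)
J(168) + g = (70 + 168 - 5*√2*√168) - 14649/27985 = (70 + 168 - 5*√2*2*√42) - 14649/27985 = (70 + 168 - 20*√21) - 14649/27985 = (238 - 20*√21) - 14649/27985 = 6645781/27985 - 20*√21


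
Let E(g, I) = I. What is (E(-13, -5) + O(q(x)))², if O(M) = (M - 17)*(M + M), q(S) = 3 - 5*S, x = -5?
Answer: 373321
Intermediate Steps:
O(M) = 2*M*(-17 + M) (O(M) = (-17 + M)*(2*M) = 2*M*(-17 + M))
(E(-13, -5) + O(q(x)))² = (-5 + 2*(3 - 5*(-5))*(-17 + (3 - 5*(-5))))² = (-5 + 2*(3 + 25)*(-17 + (3 + 25)))² = (-5 + 2*28*(-17 + 28))² = (-5 + 2*28*11)² = (-5 + 616)² = 611² = 373321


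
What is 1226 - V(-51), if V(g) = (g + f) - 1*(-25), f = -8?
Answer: 1260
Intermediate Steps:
V(g) = 17 + g (V(g) = (g - 8) - 1*(-25) = (-8 + g) + 25 = 17 + g)
1226 - V(-51) = 1226 - (17 - 51) = 1226 - 1*(-34) = 1226 + 34 = 1260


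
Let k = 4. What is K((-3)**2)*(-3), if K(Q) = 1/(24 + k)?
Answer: -3/28 ≈ -0.10714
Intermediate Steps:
K(Q) = 1/28 (K(Q) = 1/(24 + 4) = 1/28)
K((-3)**2)*(-3) = (1/28)*(-3) = -3/28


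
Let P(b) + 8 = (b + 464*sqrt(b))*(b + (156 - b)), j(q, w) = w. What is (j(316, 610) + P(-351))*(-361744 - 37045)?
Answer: 21596019506 - 86597828928*I*sqrt(39) ≈ 2.1596e+10 - 5.408e+11*I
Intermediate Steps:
P(b) = -8 + 156*b + 72384*sqrt(b) (P(b) = -8 + (b + 464*sqrt(b))*(b + (156 - b)) = -8 + (b + 464*sqrt(b))*156 = -8 + (156*b + 72384*sqrt(b)) = -8 + 156*b + 72384*sqrt(b))
(j(316, 610) + P(-351))*(-361744 - 37045) = (610 + (-8 + 156*(-351) + 72384*sqrt(-351)))*(-361744 - 37045) = (610 + (-8 - 54756 + 72384*(3*I*sqrt(39))))*(-398789) = (610 + (-8 - 54756 + 217152*I*sqrt(39)))*(-398789) = (610 + (-54764 + 217152*I*sqrt(39)))*(-398789) = (-54154 + 217152*I*sqrt(39))*(-398789) = 21596019506 - 86597828928*I*sqrt(39)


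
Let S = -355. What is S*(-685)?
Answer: 243175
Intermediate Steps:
S*(-685) = -355*(-685) = 243175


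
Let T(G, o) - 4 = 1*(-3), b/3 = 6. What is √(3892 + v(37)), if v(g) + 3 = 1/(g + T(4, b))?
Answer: √5615754/38 ≈ 62.362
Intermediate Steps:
b = 18 (b = 3*6 = 18)
T(G, o) = 1 (T(G, o) = 4 + 1*(-3) = 4 - 3 = 1)
v(g) = -3 + 1/(1 + g) (v(g) = -3 + 1/(g + 1) = -3 + 1/(1 + g))
√(3892 + v(37)) = √(3892 + (-2 - 3*37)/(1 + 37)) = √(3892 + (-2 - 111)/38) = √(3892 + (1/38)*(-113)) = √(3892 - 113/38) = √(147783/38) = √5615754/38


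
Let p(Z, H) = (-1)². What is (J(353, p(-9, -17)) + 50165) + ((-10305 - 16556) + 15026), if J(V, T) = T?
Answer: 38331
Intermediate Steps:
p(Z, H) = 1
(J(353, p(-9, -17)) + 50165) + ((-10305 - 16556) + 15026) = (1 + 50165) + ((-10305 - 16556) + 15026) = 50166 + (-26861 + 15026) = 50166 - 11835 = 38331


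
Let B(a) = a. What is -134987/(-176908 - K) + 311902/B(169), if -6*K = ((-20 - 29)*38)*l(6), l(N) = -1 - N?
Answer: 163569650123/88590983 ≈ 1846.3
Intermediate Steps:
K = -6517/3 (K = -(-20 - 29)*38*(-1 - 1*6)/6 = -(-49*38)*(-1 - 6)/6 = -(-931)*(-7)/3 = -1/6*13034 = -6517/3 ≈ -2172.3)
-134987/(-176908 - K) + 311902/B(169) = -134987/(-176908 - 1*(-6517/3)) + 311902/169 = -134987/(-176908 + 6517/3) + 311902*(1/169) = -134987/(-524207/3) + 311902/169 = -134987*(-3/524207) + 311902/169 = 404961/524207 + 311902/169 = 163569650123/88590983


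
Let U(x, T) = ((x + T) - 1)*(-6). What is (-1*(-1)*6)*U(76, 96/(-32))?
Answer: -2592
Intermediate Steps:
U(x, T) = 6 - 6*T - 6*x (U(x, T) = ((T + x) - 1)*(-6) = (-1 + T + x)*(-6) = 6 - 6*T - 6*x)
(-1*(-1)*6)*U(76, 96/(-32)) = (-1*(-1)*6)*(6 - 576/(-32) - 6*76) = (1*6)*(6 - 576*(-1)/32 - 456) = 6*(6 - 6*(-3) - 456) = 6*(6 + 18 - 456) = 6*(-432) = -2592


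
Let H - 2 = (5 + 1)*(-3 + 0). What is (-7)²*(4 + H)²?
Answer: 7056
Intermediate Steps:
H = -16 (H = 2 + (5 + 1)*(-3 + 0) = 2 + 6*(-3) = 2 - 18 = -16)
(-7)²*(4 + H)² = (-7)²*(4 - 16)² = 49*(-12)² = 49*144 = 7056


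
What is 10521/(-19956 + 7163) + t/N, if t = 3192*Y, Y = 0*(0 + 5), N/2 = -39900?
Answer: -10521/12793 ≈ -0.82240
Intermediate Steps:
N = -79800 (N = 2*(-39900) = -79800)
Y = 0 (Y = 0*5 = 0)
t = 0 (t = 3192*0 = 0)
10521/(-19956 + 7163) + t/N = 10521/(-19956 + 7163) + 0/(-79800) = 10521/(-12793) + 0*(-1/79800) = 10521*(-1/12793) + 0 = -10521/12793 + 0 = -10521/12793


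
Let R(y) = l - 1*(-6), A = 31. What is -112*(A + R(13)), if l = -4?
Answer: -3696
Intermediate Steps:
R(y) = 2 (R(y) = -4 - 1*(-6) = -4 + 6 = 2)
-112*(A + R(13)) = -112*(31 + 2) = -112*33 = -3696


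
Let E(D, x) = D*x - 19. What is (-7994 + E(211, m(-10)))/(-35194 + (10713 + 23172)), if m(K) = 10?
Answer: 5903/1309 ≈ 4.5096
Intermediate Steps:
E(D, x) = -19 + D*x
(-7994 + E(211, m(-10)))/(-35194 + (10713 + 23172)) = (-7994 + (-19 + 211*10))/(-35194 + (10713 + 23172)) = (-7994 + (-19 + 2110))/(-35194 + 33885) = (-7994 + 2091)/(-1309) = -5903*(-1/1309) = 5903/1309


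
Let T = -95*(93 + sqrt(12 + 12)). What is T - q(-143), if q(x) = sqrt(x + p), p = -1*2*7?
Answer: -8835 - 190*sqrt(6) - I*sqrt(157) ≈ -9300.4 - 12.53*I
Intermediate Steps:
p = -14 (p = -2*7 = -14)
q(x) = sqrt(-14 + x) (q(x) = sqrt(x - 14) = sqrt(-14 + x))
T = -8835 - 190*sqrt(6) (T = -95*(93 + sqrt(24)) = -95*(93 + 2*sqrt(6)) = -8835 - 190*sqrt(6) ≈ -9300.4)
T - q(-143) = (-8835 - 190*sqrt(6)) - sqrt(-14 - 143) = (-8835 - 190*sqrt(6)) - sqrt(-157) = (-8835 - 190*sqrt(6)) - I*sqrt(157) = -8835 - 190*sqrt(6) - I*sqrt(157)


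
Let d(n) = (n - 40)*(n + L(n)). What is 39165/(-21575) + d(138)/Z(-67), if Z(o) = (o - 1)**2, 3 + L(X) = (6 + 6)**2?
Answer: 40880469/9976280 ≈ 4.0978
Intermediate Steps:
L(X) = 141 (L(X) = -3 + (6 + 6)**2 = -3 + 12**2 = -3 + 144 = 141)
Z(o) = (-1 + o)**2
d(n) = (-40 + n)*(141 + n) (d(n) = (n - 40)*(n + 141) = (-40 + n)*(141 + n))
39165/(-21575) + d(138)/Z(-67) = 39165/(-21575) + (-5640 + 138**2 + 101*138)/((-1 - 67)**2) = 39165*(-1/21575) + (-5640 + 19044 + 13938)/((-68)**2) = -7833/4315 + 27342/4624 = -7833/4315 + 27342*(1/4624) = -7833/4315 + 13671/2312 = 40880469/9976280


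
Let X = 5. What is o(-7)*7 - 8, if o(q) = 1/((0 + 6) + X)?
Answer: -81/11 ≈ -7.3636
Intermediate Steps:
o(q) = 1/11 (o(q) = 1/((0 + 6) + 5) = 1/(6 + 5) = 1/11)
o(-7)*7 - 8 = (1/11)*7 - 8 = 7/11 - 8 = -81/11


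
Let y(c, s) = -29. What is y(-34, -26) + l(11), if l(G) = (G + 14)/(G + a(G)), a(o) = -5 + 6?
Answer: -323/12 ≈ -26.917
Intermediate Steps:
a(o) = 1
l(G) = (14 + G)/(1 + G) (l(G) = (G + 14)/(G + 1) = (14 + G)/(1 + G))
y(-34, -26) + l(11) = -29 + (14 + 11)/(1 + 11) = -29 + 25/12 = -323/12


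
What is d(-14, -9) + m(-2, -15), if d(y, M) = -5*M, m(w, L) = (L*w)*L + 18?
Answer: -387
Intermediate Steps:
m(w, L) = 18 + w*L**2 (m(w, L) = w*L**2 + 18 = 18 + w*L**2)
d(-14, -9) + m(-2, -15) = -5*(-9) + (18 - 2*(-15)**2) = 45 + (18 - 2*225) = 45 + (18 - 450) = 45 - 432 = -387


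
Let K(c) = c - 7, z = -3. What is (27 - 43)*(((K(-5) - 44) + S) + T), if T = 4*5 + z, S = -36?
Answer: 1200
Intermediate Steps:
K(c) = -7 + c
T = 17 (T = 4*5 - 3 = 20 - 3 = 17)
(27 - 43)*(((K(-5) - 44) + S) + T) = (27 - 43)*((((-7 - 5) - 44) - 36) + 17) = -16*(((-12 - 44) - 36) + 17) = -16*((-56 - 36) + 17) = -16*(-92 + 17) = -16*(-75) = 1200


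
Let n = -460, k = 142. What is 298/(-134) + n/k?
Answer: -25989/4757 ≈ -5.4633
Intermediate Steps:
298/(-134) + n/k = 298/(-134) - 460/142 = 298*(-1/134) - 460*1/142 = -149/67 - 230/71 = -25989/4757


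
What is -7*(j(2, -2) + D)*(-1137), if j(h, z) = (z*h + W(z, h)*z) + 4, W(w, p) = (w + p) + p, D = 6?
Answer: 15918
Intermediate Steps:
W(w, p) = w + 2*p (W(w, p) = (p + w) + p = w + 2*p)
j(h, z) = 4 + h*z + z*(z + 2*h) (j(h, z) = (z*h + (z + 2*h)*z) + 4 = (h*z + z*(z + 2*h)) + 4 = 4 + h*z + z*(z + 2*h))
-7*(j(2, -2) + D)*(-1137) = -7*((4 + (-2)² + 3*2*(-2)) + 6)*(-1137) = -7*((4 + 4 - 12) + 6)*(-1137) = -7*(-4 + 6)*(-1137) = -7*2*(-1137) = -14*(-1137) = 15918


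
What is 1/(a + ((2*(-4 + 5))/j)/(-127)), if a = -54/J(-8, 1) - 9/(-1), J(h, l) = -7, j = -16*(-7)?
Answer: 7112/118871 ≈ 0.059830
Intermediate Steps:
j = 112
a = 117/7 (a = -54/(-7) - 9/(-1) = -54*(-⅐) - 9*(-1) = 54/7 + 9 = 117/7 ≈ 16.714)
1/(a + ((2*(-4 + 5))/j)/(-127)) = 1/(117/7 + ((2*(-4 + 5))/112)/(-127)) = 1/(117/7 + ((2*1)*(1/112))*(-1/127)) = 1/(117/7 + (2*(1/112))*(-1/127)) = 1/(117/7 + (1/56)*(-1/127)) = 1/(117/7 - 1/7112) = 1/(118871/7112) = 7112/118871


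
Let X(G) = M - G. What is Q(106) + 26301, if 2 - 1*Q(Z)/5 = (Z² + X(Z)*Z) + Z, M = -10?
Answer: 31081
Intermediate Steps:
X(G) = -10 - G
Q(Z) = 10 - 5*Z - 5*Z² - 5*Z*(-10 - Z) (Q(Z) = 10 - 5*((Z² + (-10 - Z)*Z) + Z) = 10 - 5*((Z² + Z*(-10 - Z)) + Z) = 10 - 5*(Z + Z² + Z*(-10 - Z)) = 10 + (-5*Z - 5*Z² - 5*Z*(-10 - Z)) = 10 - 5*Z - 5*Z² - 5*Z*(-10 - Z))
Q(106) + 26301 = (10 + 45*106) + 26301 = (10 + 4770) + 26301 = 4780 + 26301 = 31081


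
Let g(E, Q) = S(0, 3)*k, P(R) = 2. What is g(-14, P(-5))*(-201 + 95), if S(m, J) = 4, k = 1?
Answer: -424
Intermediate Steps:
g(E, Q) = 4 (g(E, Q) = 4*1 = 4)
g(-14, P(-5))*(-201 + 95) = 4*(-201 + 95) = 4*(-106) = -424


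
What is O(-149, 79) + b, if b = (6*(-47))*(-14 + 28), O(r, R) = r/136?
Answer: -537077/136 ≈ -3949.1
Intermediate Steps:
O(r, R) = r/136 (O(r, R) = r*(1/136) = r/136)
b = -3948 (b = -282*14 = -3948)
O(-149, 79) + b = (1/136)*(-149) - 3948 = -149/136 - 3948 = -537077/136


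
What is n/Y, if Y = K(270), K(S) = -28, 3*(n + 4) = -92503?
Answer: 92515/84 ≈ 1101.4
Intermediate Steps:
n = -92515/3 (n = -4 + (⅓)*(-92503) = -4 - 92503/3 = -92515/3 ≈ -30838.)
Y = -28
n/Y = -92515/3/(-28) = -92515/3*(-1/28) = 92515/84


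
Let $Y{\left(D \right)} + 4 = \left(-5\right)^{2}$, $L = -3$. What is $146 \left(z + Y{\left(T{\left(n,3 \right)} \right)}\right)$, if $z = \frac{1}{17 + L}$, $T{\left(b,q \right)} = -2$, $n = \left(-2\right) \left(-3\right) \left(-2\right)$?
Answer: $\frac{21535}{7} \approx 3076.4$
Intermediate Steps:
$n = -12$ ($n = 6 \left(-2\right) = -12$)
$Y{\left(D \right)} = 21$ ($Y{\left(D \right)} = -4 + \left(-5\right)^{2} = -4 + 25 = 21$)
$z = \frac{1}{14}$ ($z = \frac{1}{17 - 3} = \frac{1}{14} \approx 0.071429$)
$146 \left(z + Y{\left(T{\left(n,3 \right)} \right)}\right) = 146 \left(\frac{1}{14} + 21\right) = 146 \cdot \frac{295}{14} = \frac{21535}{7}$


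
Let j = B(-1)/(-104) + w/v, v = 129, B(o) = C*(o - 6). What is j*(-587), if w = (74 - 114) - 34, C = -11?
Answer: 10348223/13416 ≈ 771.33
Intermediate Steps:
B(o) = 66 - 11*o (B(o) = -11*(o - 6) = -11*(-6 + o) = 66 - 11*o)
w = -74 (w = -40 - 34 = -74)
j = -17629/13416 (j = (66 - 11*(-1))/(-104) - 74/129 = (66 + 11)*(-1/104) - 74*1/129 = 77*(-1/104) - 74/129 = -77/104 - 74/129 = -17629/13416 ≈ -1.3140)
j*(-587) = -17629/13416*(-587) = 10348223/13416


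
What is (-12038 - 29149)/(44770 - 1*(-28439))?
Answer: -13729/24403 ≈ -0.56259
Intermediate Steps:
(-12038 - 29149)/(44770 - 1*(-28439)) = -41187/(44770 + 28439) = -41187/73209 = -41187*1/73209 = -13729/24403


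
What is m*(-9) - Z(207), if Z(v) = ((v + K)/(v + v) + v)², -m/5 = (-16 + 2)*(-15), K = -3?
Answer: -159985039/4761 ≈ -33603.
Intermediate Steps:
m = -1050 (m = -5*(-16 + 2)*(-15) = -(-70)*(-15) = -5*210 = -1050)
Z(v) = (v + (-3 + v)/(2*v))² (Z(v) = ((v - 3)/(v + v) + v)² = ((-3 + v)/((2*v)) + v)² = ((-3 + v)*(1/(2*v)) + v)² = ((-3 + v)/(2*v) + v)² = (v + (-3 + v)/(2*v))²)
m*(-9) - Z(207) = -1050*(-9) - (-3 + 207 + 2*207²)²/(4*207²) = 9450 - (-3 + 207 + 2*42849)²/(4*42849) = 9450 - (-3 + 207 + 85698)²/(4*42849) = 9450 - 85902²/(4*42849) = 9450 - 7379153604/(4*42849) = 9450 - 1*204976489/4761 = 9450 - 204976489/4761 = -159985039/4761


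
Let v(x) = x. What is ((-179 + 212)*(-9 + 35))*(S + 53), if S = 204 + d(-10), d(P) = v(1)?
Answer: 221364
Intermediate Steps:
d(P) = 1
S = 205 (S = 204 + 1 = 205)
((-179 + 212)*(-9 + 35))*(S + 53) = ((-179 + 212)*(-9 + 35))*(205 + 53) = (33*26)*258 = 858*258 = 221364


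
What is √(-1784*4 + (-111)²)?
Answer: √5185 ≈ 72.007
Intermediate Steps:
√(-1784*4 + (-111)²) = √(-7136 + 12321) = √5185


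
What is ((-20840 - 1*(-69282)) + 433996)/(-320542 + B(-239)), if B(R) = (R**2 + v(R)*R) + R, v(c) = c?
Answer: -482438/206539 ≈ -2.3358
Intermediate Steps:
B(R) = R + 2*R**2 (B(R) = (R**2 + R*R) + R = (R**2 + R**2) + R = 2*R**2 + R = R + 2*R**2)
((-20840 - 1*(-69282)) + 433996)/(-320542 + B(-239)) = ((-20840 - 1*(-69282)) + 433996)/(-320542 - 239*(1 + 2*(-239))) = ((-20840 + 69282) + 433996)/(-320542 - 239*(1 - 478)) = (48442 + 433996)/(-320542 - 239*(-477)) = 482438/(-320542 + 114003) = 482438/(-206539) = 482438*(-1/206539) = -482438/206539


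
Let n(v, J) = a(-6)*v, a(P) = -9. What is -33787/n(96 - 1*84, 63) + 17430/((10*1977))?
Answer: 22328381/71172 ≈ 313.72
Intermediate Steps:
n(v, J) = -9*v
-33787/n(96 - 1*84, 63) + 17430/((10*1977)) = -33787*(-1/(9*(96 - 1*84))) + 17430/((10*1977)) = -33787*(-1/(9*(96 - 84))) + 17430/19770 = -33787/((-9*12)) + 17430*(1/19770) = -33787/(-108) + 581/659 = -33787*(-1/108) + 581/659 = 33787/108 + 581/659 = 22328381/71172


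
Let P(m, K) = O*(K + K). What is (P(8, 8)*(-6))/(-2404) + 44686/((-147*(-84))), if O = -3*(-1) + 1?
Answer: 14020847/3710574 ≈ 3.7786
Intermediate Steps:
O = 4 (O = 3 + 1 = 4)
P(m, K) = 8*K (P(m, K) = 4*(K + K) = 4*(2*K) = 8*K)
(P(8, 8)*(-6))/(-2404) + 44686/((-147*(-84))) = ((8*8)*(-6))/(-2404) + 44686/((-147*(-84))) = (64*(-6))*(-1/2404) + 44686/12348 = -384*(-1/2404) + 44686*(1/12348) = 96/601 + 22343/6174 = 14020847/3710574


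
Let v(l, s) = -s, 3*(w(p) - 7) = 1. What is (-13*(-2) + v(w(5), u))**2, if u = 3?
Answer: 529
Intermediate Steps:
w(p) = 22/3 (w(p) = 7 + (1/3)*1 = 7 + 1/3 = 22/3)
(-13*(-2) + v(w(5), u))**2 = (-13*(-2) - 1*3)**2 = (26 - 3)**2 = 23**2 = 529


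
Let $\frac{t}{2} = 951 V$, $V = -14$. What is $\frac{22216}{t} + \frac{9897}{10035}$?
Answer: $\frac{1127771}{7422555} \approx 0.15194$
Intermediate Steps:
$t = -26628$ ($t = 2 \cdot 951 \left(-14\right) = 2 \left(-13314\right) = -26628$)
$\frac{22216}{t} + \frac{9897}{10035} = \frac{22216}{-26628} + \frac{9897}{10035} = 22216 \left(- \frac{1}{26628}\right) + 9897 \cdot \frac{1}{10035} = - \frac{5554}{6657} + \frac{3299}{3345} = \frac{1127771}{7422555}$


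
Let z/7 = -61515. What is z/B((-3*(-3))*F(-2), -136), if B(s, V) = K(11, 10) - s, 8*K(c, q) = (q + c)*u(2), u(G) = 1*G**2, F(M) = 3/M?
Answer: -143535/8 ≈ -17942.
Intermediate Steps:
u(G) = G**2
K(c, q) = c/2 + q/2 (K(c, q) = ((q + c)*2**2)/8 = ((c + q)*4)/8 = (4*c + 4*q)/8 = c/2 + q/2)
z = -430605 (z = 7*(-61515) = -430605)
B(s, V) = 21/2 - s (B(s, V) = ((1/2)*11 + (1/2)*10) - s = (11/2 + 5) - s = 21/2 - s)
z/B((-3*(-3))*F(-2), -136) = -430605/(21/2 - (-3*(-3))*3/(-2)) = -430605/(21/2 - 9*3*(-1/2)) = -430605/(21/2 - 9*(-3)/2) = -430605/(21/2 - 1*(-27/2)) = -430605/(21/2 + 27/2) = -430605/24 = -430605*1/24 = -143535/8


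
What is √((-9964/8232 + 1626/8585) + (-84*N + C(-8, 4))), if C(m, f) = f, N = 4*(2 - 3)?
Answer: √2159474380925610/2523990 ≈ 18.411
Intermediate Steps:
N = -4 (N = 4*(-1) = -4)
√((-9964/8232 + 1626/8585) + (-84*N + C(-8, 4))) = √((-9964/8232 + 1626/8585) + (-84*(-4) + 4)) = √((-9964*1/8232 + 1626*(1/8585)) + (336 + 4)) = √((-2491/2058 + 1626/8585) + 340) = √(-18038927/17667930 + 340) = √(5989057273/17667930) = √2159474380925610/2523990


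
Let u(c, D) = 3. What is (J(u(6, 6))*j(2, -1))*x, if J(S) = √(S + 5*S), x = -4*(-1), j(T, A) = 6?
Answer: 72*√2 ≈ 101.82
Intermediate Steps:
x = 4
J(S) = √6*√S (J(S) = √(6*S) = √6*√S)
(J(u(6, 6))*j(2, -1))*x = ((√6*√3)*6)*4 = ((3*√2)*6)*4 = (18*√2)*4 = 72*√2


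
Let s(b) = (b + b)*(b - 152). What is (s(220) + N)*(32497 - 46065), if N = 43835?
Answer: -1000707840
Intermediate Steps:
s(b) = 2*b*(-152 + b) (s(b) = (2*b)*(-152 + b) = 2*b*(-152 + b))
(s(220) + N)*(32497 - 46065) = (2*220*(-152 + 220) + 43835)*(32497 - 46065) = (2*220*68 + 43835)*(-13568) = (29920 + 43835)*(-13568) = 73755*(-13568) = -1000707840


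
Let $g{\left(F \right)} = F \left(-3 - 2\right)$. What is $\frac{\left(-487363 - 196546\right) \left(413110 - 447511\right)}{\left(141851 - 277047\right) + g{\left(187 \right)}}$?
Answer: $- \frac{7842384503}{45377} \approx -1.7283 \cdot 10^{5}$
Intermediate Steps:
$g{\left(F \right)} = - 5 F$ ($g{\left(F \right)} = F \left(-5\right) = - 5 F$)
$\frac{\left(-487363 - 196546\right) \left(413110 - 447511\right)}{\left(141851 - 277047\right) + g{\left(187 \right)}} = \frac{\left(-487363 - 196546\right) \left(413110 - 447511\right)}{\left(141851 - 277047\right) - 935} = \frac{\left(-683909\right) \left(-34401\right)}{-135196 - 935} = \frac{23527153509}{-136131} = 23527153509 \left(- \frac{1}{136131}\right) = - \frac{7842384503}{45377}$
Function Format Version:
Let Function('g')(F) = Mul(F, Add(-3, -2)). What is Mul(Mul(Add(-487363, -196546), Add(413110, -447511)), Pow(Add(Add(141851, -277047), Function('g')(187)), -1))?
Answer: Rational(-7842384503, 45377) ≈ -1.7283e+5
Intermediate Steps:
Function('g')(F) = Mul(-5, F) (Function('g')(F) = Mul(F, -5) = Mul(-5, F))
Mul(Mul(Add(-487363, -196546), Add(413110, -447511)), Pow(Add(Add(141851, -277047), Function('g')(187)), -1)) = Mul(Mul(Add(-487363, -196546), Add(413110, -447511)), Pow(Add(Add(141851, -277047), Mul(-5, 187)), -1)) = Mul(Mul(-683909, -34401), Pow(Add(-135196, -935), -1)) = Mul(23527153509, Pow(-136131, -1)) = Mul(23527153509, Rational(-1, 136131)) = Rational(-7842384503, 45377)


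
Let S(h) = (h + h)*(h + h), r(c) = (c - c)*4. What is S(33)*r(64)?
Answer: 0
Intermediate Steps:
r(c) = 0 (r(c) = 0*4 = 0)
S(h) = 4*h² (S(h) = (2*h)*(2*h) = 4*h²)
S(33)*r(64) = (4*33²)*0 = (4*1089)*0 = 4356*0 = 0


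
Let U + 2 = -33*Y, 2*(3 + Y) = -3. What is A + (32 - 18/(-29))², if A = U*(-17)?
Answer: -2399189/1682 ≈ -1426.4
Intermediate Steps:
Y = -9/2 (Y = -3 + (½)*(-3) = -3 - 3/2 = -9/2 ≈ -4.5000)
U = 293/2 (U = -2 - 33*(-9/2) = -2 + 297/2 = 293/2 ≈ 146.50)
A = -4981/2 (A = (293/2)*(-17) = -4981/2 ≈ -2490.5)
A + (32 - 18/(-29))² = -4981/2 + (32 - 18/(-29))² = -4981/2 + (32 - 18*(-1/29))² = -4981/2 + (32 + 18/29)² = -4981/2 + (946/29)² = -4981/2 + 894916/841 = -2399189/1682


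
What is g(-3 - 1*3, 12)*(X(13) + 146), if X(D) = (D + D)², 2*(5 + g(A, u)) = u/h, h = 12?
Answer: -3699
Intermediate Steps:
g(A, u) = -5 + u/24 (g(A, u) = -5 + (u/12)/2 = -5 + u/24)
X(D) = 4*D² (X(D) = (2*D)² = 4*D²)
g(-3 - 1*3, 12)*(X(13) + 146) = (-5 + (1/24)*12)*(4*13² + 146) = (-5 + ½)*(4*169 + 146) = -9*(676 + 146)/2 = -9/2*822 = -3699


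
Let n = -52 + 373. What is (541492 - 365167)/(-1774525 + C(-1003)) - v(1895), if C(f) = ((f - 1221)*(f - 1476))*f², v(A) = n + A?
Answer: -4096958248089233/1848807873713 ≈ -2216.0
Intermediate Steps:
n = 321
v(A) = 321 + A
C(f) = f²*(-1476 + f)*(-1221 + f) (C(f) = ((-1221 + f)*(-1476 + f))*f² = ((-1476 + f)*(-1221 + f))*f² = f²*(-1476 + f)*(-1221 + f))
(541492 - 365167)/(-1774525 + C(-1003)) - v(1895) = (541492 - 365167)/(-1774525 + (-1003)²*(1802196 + (-1003)² - 2697*(-1003))) - (321 + 1895) = 176325/(-1774525 + 1006009*(1802196 + 1006009 + 2705091)) - 1*2216 = 176325/(-1774525 + 1006009*5513296) - 2216 = 176325/(-1774525 + 5546425395664) - 2216 = 176325/5546423621139 - 2216 = 176325*(1/5546423621139) - 2216 = 58775/1848807873713 - 2216 = -4096958248089233/1848807873713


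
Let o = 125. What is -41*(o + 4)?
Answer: -5289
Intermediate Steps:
-41*(o + 4) = -41*(125 + 4) = -41*129 = -5289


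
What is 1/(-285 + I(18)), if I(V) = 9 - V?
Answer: -1/294 ≈ -0.0034014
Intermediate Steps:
1/(-285 + I(18)) = 1/(-285 + (9 - 1*18)) = 1/(-285 + (9 - 18)) = 1/(-285 - 9) = 1/(-294) = -1/294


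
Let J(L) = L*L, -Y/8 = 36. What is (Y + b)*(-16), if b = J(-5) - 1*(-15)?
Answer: 3968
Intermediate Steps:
Y = -288 (Y = -8*36 = -288)
J(L) = L²
b = 40 (b = (-5)² - 1*(-15) = 25 + 15 = 40)
(Y + b)*(-16) = (-288 + 40)*(-16) = -248*(-16) = 3968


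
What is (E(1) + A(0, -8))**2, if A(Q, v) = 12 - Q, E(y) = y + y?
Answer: 196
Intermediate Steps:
E(y) = 2*y
(E(1) + A(0, -8))**2 = (2*1 + (12 - 1*0))**2 = (2 + (12 + 0))**2 = (2 + 12)**2 = 14**2 = 196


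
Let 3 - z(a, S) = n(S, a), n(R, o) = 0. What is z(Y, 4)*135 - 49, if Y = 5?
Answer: 356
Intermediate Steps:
z(a, S) = 3 (z(a, S) = 3 - 1*0 = 3 + 0 = 3)
z(Y, 4)*135 - 49 = 3*135 - 49 = 405 - 49 = 356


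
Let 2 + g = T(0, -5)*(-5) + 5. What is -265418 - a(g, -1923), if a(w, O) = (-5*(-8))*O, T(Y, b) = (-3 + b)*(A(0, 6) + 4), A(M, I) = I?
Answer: -188498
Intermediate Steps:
T(Y, b) = -30 + 10*b (T(Y, b) = (-3 + b)*(6 + 4) = (-3 + b)*10 = -30 + 10*b)
g = 403 (g = -2 + ((-30 + 10*(-5))*(-5) + 5) = -2 + ((-30 - 50)*(-5) + 5) = -2 + (-80*(-5) + 5) = -2 + (400 + 5) = -2 + 405 = 403)
a(w, O) = 40*O
-265418 - a(g, -1923) = -265418 - 40*(-1923) = -265418 - 1*(-76920) = -265418 + 76920 = -188498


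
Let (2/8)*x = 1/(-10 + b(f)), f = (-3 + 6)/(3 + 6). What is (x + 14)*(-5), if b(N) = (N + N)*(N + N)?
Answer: -2920/43 ≈ -67.907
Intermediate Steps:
f = ⅓ (f = 3/9 = 3*(⅑) = ⅓ ≈ 0.33333)
b(N) = 4*N² (b(N) = (2*N)*(2*N) = 4*N²)
x = -18/43 (x = 4/(-10 + 4*(⅓)²) = 4/(-10 + 4*(⅑)) = 4/(-10 + 4/9) = 4/(-86/9) = 4*(-9/86) = -18/43 ≈ -0.41860)
(x + 14)*(-5) = (-18/43 + 14)*(-5) = (584/43)*(-5) = -2920/43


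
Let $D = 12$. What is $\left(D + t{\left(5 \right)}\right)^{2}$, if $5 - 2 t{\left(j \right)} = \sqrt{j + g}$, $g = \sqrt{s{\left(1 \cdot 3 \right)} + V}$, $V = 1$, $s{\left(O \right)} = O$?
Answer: $\frac{\left(29 - \sqrt{7}\right)^{2}}{4} \approx 173.64$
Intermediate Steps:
$g = 2$ ($g = \sqrt{1 \cdot 3 + 1} = \sqrt{3 + 1} = \sqrt{4} = 2$)
$t{\left(j \right)} = \frac{5}{2} - \frac{\sqrt{2 + j}}{2}$ ($t{\left(j \right)} = \frac{5}{2} - \frac{\sqrt{j + 2}}{2} = \frac{5}{2} - \frac{\sqrt{2 + j}}{2}$)
$\left(D + t{\left(5 \right)}\right)^{2} = \left(12 + \left(\frac{5}{2} - \frac{\sqrt{2 + 5}}{2}\right)\right)^{2} = \left(12 + \left(\frac{5}{2} - \frac{\sqrt{7}}{2}\right)\right)^{2} = \left(\frac{29}{2} - \frac{\sqrt{7}}{2}\right)^{2}$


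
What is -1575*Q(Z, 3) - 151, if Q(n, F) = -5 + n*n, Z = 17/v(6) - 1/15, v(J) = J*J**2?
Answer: 40040033/5184 ≈ 7723.8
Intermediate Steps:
v(J) = J**3
Z = 13/1080 (Z = 17/(6**3) - 1/15 = 17/216 - 1*1/15 = 17*(1/216) - 1/15 = 17/216 - 1/15 = 13/1080 ≈ 0.012037)
Q(n, F) = -5 + n**2
-1575*Q(Z, 3) - 151 = -1575*(-5 + (13/1080)**2) - 151 = -1575*(-5 + 169/1166400) - 151 = -1575*(-5831831/1166400) - 151 = 40822817/5184 - 151 = 40040033/5184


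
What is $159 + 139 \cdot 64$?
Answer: $9055$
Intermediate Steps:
$159 + 139 \cdot 64 = 159 + 8896 = 9055$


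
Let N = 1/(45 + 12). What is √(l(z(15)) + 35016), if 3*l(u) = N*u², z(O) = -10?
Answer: 2*√28442221/57 ≈ 187.13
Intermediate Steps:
N = 1/57 ≈ 0.017544
l(u) = u²/171 (l(u) = (u²/57)/3 = u²/171)
√(l(z(15)) + 35016) = √((1/171)*(-10)² + 35016) = √((1/171)*100 + 35016) = √(100/171 + 35016) = √(5987836/171) = 2*√28442221/57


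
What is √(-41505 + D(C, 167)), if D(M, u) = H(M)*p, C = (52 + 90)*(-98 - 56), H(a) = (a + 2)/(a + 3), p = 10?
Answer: 7*I*√16194167941/4373 ≈ 203.7*I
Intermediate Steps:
H(a) = (2 + a)/(3 + a)
C = -21868 (C = 142*(-154) = -21868)
D(M, u) = 10*(2 + M)/(3 + M) (D(M, u) = ((2 + M)/(3 + M))*10 = 10*(2 + M)/(3 + M))
√(-41505 + D(C, 167)) = √(-41505 + 10*(2 - 21868)/(3 - 21868)) = √(-41505 + 10*(-21866)/(-21865)) = √(-41505 + 10*(-1/21865)*(-21866)) = √(-41505 + 43732/4373) = √(-181457633/4373) = 7*I*√16194167941/4373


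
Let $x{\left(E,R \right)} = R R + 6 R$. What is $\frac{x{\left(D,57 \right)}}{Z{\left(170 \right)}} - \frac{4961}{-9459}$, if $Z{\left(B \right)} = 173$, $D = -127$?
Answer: $\frac{34825522}{1636407} \approx 21.282$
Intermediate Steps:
$x{\left(E,R \right)} = R^{2} + 6 R$
$\frac{x{\left(D,57 \right)}}{Z{\left(170 \right)}} - \frac{4961}{-9459} = \frac{57 \left(6 + 57\right)}{173} - \frac{4961}{-9459} = 57 \cdot 63 \cdot \frac{1}{173} - - \frac{4961}{9459} = 3591 \cdot \frac{1}{173} + \frac{4961}{9459} = \frac{3591}{173} + \frac{4961}{9459} = \frac{34825522}{1636407}$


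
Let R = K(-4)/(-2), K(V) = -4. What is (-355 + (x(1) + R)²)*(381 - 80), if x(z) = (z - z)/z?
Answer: -105651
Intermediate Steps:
x(z) = 0 (x(z) = 0/z = 0)
R = 2 (R = -4/(-2) = -4*(-½) = 2)
(-355 + (x(1) + R)²)*(381 - 80) = (-355 + (0 + 2)²)*(381 - 80) = (-355 + 2²)*301 = (-355 + 4)*301 = -351*301 = -105651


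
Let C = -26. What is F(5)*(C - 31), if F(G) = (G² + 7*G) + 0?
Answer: -3420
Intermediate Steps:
F(G) = G² + 7*G
F(5)*(C - 31) = (5*(7 + 5))*(-26 - 31) = (5*12)*(-57) = 60*(-57) = -3420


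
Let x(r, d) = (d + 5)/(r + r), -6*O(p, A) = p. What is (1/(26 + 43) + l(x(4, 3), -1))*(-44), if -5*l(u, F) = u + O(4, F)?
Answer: 264/115 ≈ 2.2957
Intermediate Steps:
O(p, A) = -p/6
x(r, d) = (5 + d)/(2*r) (x(r, d) = (5 + d)/((2*r)) = (5 + d)*(1/(2*r)) = (5 + d)/(2*r))
l(u, F) = 2/15 - u/5 (l(u, F) = -(u - ⅙*4)/5 = -(u - ⅔)/5 = -(-⅔ + u)/5 = 2/15 - u/5)
(1/(26 + 43) + l(x(4, 3), -1))*(-44) = (1/(26 + 43) + (2/15 - (5 + 3)/(10*4)))*(-44) = (1/69 + (2/15 - 8/(10*4)))*(-44) = (1/69 + (2/15 - ⅕*1))*(-44) = (1/69 + (2/15 - ⅕))*(-44) = (1/69 - 1/15)*(-44) = -6/115*(-44) = 264/115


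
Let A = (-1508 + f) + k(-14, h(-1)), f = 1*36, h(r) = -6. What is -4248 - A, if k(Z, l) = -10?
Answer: -2766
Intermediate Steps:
f = 36
A = -1482 (A = (-1508 + 36) - 10 = -1472 - 10 = -1482)
-4248 - A = -4248 - 1*(-1482) = -4248 + 1482 = -2766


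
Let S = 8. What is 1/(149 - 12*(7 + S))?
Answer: -1/31 ≈ -0.032258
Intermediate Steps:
1/(149 - 12*(7 + S)) = 1/(149 - 12*(7 + 8)) = 1/(149 - 12*15) = 1/(149 - 180) = 1/(-31) = -1/31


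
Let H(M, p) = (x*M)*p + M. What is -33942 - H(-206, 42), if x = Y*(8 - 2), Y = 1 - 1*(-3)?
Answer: 173912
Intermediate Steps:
Y = 4 (Y = 1 + 3 = 4)
x = 24 (x = 4*(8 - 2) = 4*6 = 24)
H(M, p) = M + 24*M*p (H(M, p) = (24*M)*p + M = 24*M*p + M = M + 24*M*p)
-33942 - H(-206, 42) = -33942 - (-206)*(1 + 24*42) = -33942 - (-206)*(1 + 1008) = -33942 - (-206)*1009 = -33942 - 1*(-207854) = -33942 + 207854 = 173912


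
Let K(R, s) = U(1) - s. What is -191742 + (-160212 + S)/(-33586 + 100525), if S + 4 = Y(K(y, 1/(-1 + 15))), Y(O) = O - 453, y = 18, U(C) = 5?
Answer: -179692497629/937146 ≈ -1.9174e+5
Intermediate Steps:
K(R, s) = 5 - s
Y(O) = -453 + O
S = -6329/14 (S = -4 + (-453 + (5 - 1/(-1 + 15))) = -4 + (-453 + (5 - 1/14)) = -4 + (-453 + 69/14) = -4 - 6273/14 = -6329/14 ≈ -452.07)
-191742 + (-160212 + S)/(-33586 + 100525) = -191742 + (-160212 - 6329/14)/(-33586 + 100525) = -191742 - 2249297/14/66939 = -191742 - 2249297/14*1/66939 = -191742 - 2249297/937146 = -179692497629/937146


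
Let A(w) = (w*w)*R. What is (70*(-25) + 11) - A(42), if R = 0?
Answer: -1739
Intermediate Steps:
A(w) = 0 (A(w) = (w*w)*0 = w²*0 = 0)
(70*(-25) + 11) - A(42) = (70*(-25) + 11) - 1*0 = (-1750 + 11) + 0 = -1739 + 0 = -1739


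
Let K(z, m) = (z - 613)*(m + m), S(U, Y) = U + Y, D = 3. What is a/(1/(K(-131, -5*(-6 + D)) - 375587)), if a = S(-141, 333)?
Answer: -76398144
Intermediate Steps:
K(z, m) = 2*m*(-613 + z) (K(z, m) = (-613 + z)*(2*m) = 2*m*(-613 + z))
a = 192 (a = -141 + 333 = 192)
a/(1/(K(-131, -5*(-6 + D)) - 375587)) = 192/(1/(2*(-5*(-6 + 3))*(-613 - 131) - 375587)) = 192/(1/(2*(-5*(-3))*(-744) - 375587)) = 192/(1/(2*15*(-744) - 375587)) = 192/(1/(-22320 - 375587)) = 192/(1/(-397907)) = 192/(-1/397907) = 192*(-397907) = -76398144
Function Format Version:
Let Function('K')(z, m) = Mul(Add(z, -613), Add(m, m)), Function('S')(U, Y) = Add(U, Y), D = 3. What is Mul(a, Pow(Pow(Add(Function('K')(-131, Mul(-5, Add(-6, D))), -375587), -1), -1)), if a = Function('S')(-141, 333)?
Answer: -76398144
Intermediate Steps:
Function('K')(z, m) = Mul(2, m, Add(-613, z)) (Function('K')(z, m) = Mul(Add(-613, z), Mul(2, m)) = Mul(2, m, Add(-613, z)))
a = 192 (a = Add(-141, 333) = 192)
Mul(a, Pow(Pow(Add(Function('K')(-131, Mul(-5, Add(-6, D))), -375587), -1), -1)) = Mul(192, Pow(Pow(Add(Mul(2, Mul(-5, Add(-6, 3)), Add(-613, -131)), -375587), -1), -1)) = Mul(192, Pow(Pow(Add(Mul(2, Mul(-5, -3), -744), -375587), -1), -1)) = Mul(192, Pow(Pow(Add(Mul(2, 15, -744), -375587), -1), -1)) = Mul(192, Pow(Pow(Add(-22320, -375587), -1), -1)) = Mul(192, Pow(Pow(-397907, -1), -1)) = Mul(192, Pow(Rational(-1, 397907), -1)) = Mul(192, -397907) = -76398144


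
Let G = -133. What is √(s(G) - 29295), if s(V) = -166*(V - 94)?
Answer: √8387 ≈ 91.581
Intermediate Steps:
s(V) = 15604 - 166*V (s(V) = -166*(-94 + V) = 15604 - 166*V)
√(s(G) - 29295) = √((15604 - 166*(-133)) - 29295) = √((15604 + 22078) - 29295) = √(37682 - 29295) = √8387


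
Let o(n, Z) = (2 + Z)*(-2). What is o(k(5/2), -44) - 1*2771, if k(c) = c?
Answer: -2687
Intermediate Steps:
o(n, Z) = -4 - 2*Z
o(k(5/2), -44) - 1*2771 = (-4 - 2*(-44)) - 1*2771 = (-4 + 88) - 2771 = 84 - 2771 = -2687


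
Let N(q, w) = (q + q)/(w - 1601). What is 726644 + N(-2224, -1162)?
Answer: 2007721820/2763 ≈ 7.2665e+5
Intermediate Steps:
N(q, w) = 2*q/(-1601 + w) (N(q, w) = (2*q)/(-1601 + w) = 2*q/(-1601 + w))
726644 + N(-2224, -1162) = 726644 + 2*(-2224)/(-1601 - 1162) = 726644 + 2*(-2224)/(-2763) = 726644 + 2*(-2224)*(-1/2763) = 726644 + 4448/2763 = 2007721820/2763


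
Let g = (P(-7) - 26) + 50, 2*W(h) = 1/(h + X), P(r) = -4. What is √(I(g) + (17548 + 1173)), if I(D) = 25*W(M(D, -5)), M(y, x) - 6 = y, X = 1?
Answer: √6065754/18 ≈ 136.83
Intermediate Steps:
M(y, x) = 6 + y
W(h) = 1/(2*(1 + h)) (W(h) = 1/(2*(h + 1)) = 1/(2*(1 + h)))
g = 20 (g = (-4 - 26) + 50 = -30 + 50 = 20)
I(D) = 25/(2*(7 + D)) (I(D) = 25*(1/(2*(1 + (6 + D)))) = 25*(1/(2*(7 + D))) = 25/(2*(7 + D)))
√(I(g) + (17548 + 1173)) = √(25/(2*(7 + 20)) + (17548 + 1173)) = √((25/2)/27 + 18721) = √((25/2)*(1/27) + 18721) = √(25/54 + 18721) = √(1010959/54) = √6065754/18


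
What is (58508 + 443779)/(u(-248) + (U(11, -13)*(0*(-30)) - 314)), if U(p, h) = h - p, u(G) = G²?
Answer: 502287/61190 ≈ 8.2086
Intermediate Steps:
(58508 + 443779)/(u(-248) + (U(11, -13)*(0*(-30)) - 314)) = (58508 + 443779)/((-248)² + ((-13 - 1*11)*(0*(-30)) - 314)) = 502287/(61504 + ((-13 - 11)*0 - 314)) = 502287/(61504 + (-24*0 - 314)) = 502287/(61504 + (0 - 314)) = 502287/(61504 - 314) = 502287/61190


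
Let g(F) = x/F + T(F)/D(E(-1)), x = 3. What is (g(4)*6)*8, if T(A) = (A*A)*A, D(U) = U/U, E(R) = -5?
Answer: 3108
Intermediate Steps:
D(U) = 1
T(A) = A**3 (T(A) = A**2*A = A**3)
g(F) = F**3 + 3/F (g(F) = 3/F + F**3/1 = 3/F + F**3*1 = 3/F + F**3 = F**3 + 3/F)
(g(4)*6)*8 = (((3 + 4**4)/4)*6)*8 = (((3 + 256)/4)*6)*8 = (((1/4)*259)*6)*8 = ((259/4)*6)*8 = (777/2)*8 = 3108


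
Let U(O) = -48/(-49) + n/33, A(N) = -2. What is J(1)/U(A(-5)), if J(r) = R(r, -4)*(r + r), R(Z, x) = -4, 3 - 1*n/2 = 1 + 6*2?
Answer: -3234/151 ≈ -21.417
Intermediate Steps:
n = -20 (n = 6 - 2*(1 + 6*2) = 6 - 2*(1 + 12) = 6 - 2*13 = 6 - 26 = -20)
U(O) = 604/1617 (U(O) = -48/(-49) - 20/33 = -48*(-1/49) - 20*1/33 = 48/49 - 20/33 = 604/1617)
J(r) = -8*r (J(r) = -4*(r + r) = -8*r)
J(1)/U(A(-5)) = (-8*1)/(604/1617) = -8*1617/604 = -3234/151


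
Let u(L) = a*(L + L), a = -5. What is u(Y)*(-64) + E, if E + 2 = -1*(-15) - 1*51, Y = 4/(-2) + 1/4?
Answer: -1158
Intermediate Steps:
Y = -7/4 (Y = 4*(-1/2) + 1*(1/4) = -2 + 1/4 = -7/4 ≈ -1.7500)
u(L) = -10*L (u(L) = -5*(L + L) = -10*L)
E = -38 (E = -2 + (-1*(-15) - 1*51) = -2 + (15 - 51) = -2 - 36 = -38)
u(Y)*(-64) + E = -10*(-7/4)*(-64) - 38 = (35/2)*(-64) - 38 = -1120 - 38 = -1158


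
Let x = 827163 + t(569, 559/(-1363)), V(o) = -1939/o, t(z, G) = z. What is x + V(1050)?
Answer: 124159523/150 ≈ 8.2773e+5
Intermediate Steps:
x = 827732 (x = 827163 + 569 = 827732)
x + V(1050) = 827732 - 1939/1050 = 827732 - 1939*1/1050 = 827732 - 277/150 = 124159523/150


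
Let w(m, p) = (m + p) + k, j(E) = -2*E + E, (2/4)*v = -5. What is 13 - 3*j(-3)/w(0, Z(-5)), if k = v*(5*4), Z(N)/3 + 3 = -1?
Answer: 2765/212 ≈ 13.042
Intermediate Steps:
v = -10 (v = 2*(-5) = -10)
Z(N) = -12 (Z(N) = -9 + 3*(-1) = -9 - 3 = -12)
k = -200 (k = -50*4 = -10*20 = -200)
j(E) = -E
w(m, p) = -200 + m + p (w(m, p) = (m + p) - 200 = -200 + m + p)
13 - 3*j(-3)/w(0, Z(-5)) = 13 - 3*(-1*(-3))/(-200 + 0 - 12) = 13 - 9/(-212) = 13 - 9*(-1)/212 = 13 - 3*(-3/212) = 13 + 9/212 = 2765/212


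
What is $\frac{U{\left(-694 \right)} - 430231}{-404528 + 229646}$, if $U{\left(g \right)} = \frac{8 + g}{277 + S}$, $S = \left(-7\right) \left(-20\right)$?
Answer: $\frac{179407013}{72925794} \approx 2.4601$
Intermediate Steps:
$S = 140$
$U{\left(g \right)} = \frac{8}{417} + \frac{g}{417}$ ($U{\left(g \right)} = \frac{8 + g}{277 + 140} = \frac{8 + g}{417} = \left(8 + g\right) \frac{1}{417} = \frac{8}{417} + \frac{g}{417}$)
$\frac{U{\left(-694 \right)} - 430231}{-404528 + 229646} = \frac{\left(\frac{8}{417} + \frac{1}{417} \left(-694\right)\right) - 430231}{-404528 + 229646} = \frac{\left(\frac{8}{417} - \frac{694}{417}\right) - 430231}{-174882} = \left(- \frac{686}{417} - 430231\right) \left(- \frac{1}{174882}\right) = \left(- \frac{179407013}{417}\right) \left(- \frac{1}{174882}\right) = \frac{179407013}{72925794}$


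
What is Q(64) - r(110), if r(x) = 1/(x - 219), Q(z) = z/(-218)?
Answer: -31/109 ≈ -0.28440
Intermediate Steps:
Q(z) = -z/218 (Q(z) = z*(-1/218) = -z/218)
r(x) = 1/(-219 + x)
Q(64) - r(110) = -1/218*64 - 1/(-219 + 110) = -32/109 - 1/(-109) = -32/109 - 1*(-1/109) = -32/109 + 1/109 = -31/109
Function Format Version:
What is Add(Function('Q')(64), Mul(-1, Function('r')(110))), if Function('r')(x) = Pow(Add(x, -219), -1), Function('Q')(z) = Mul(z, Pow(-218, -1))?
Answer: Rational(-31, 109) ≈ -0.28440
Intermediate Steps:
Function('Q')(z) = Mul(Rational(-1, 218), z) (Function('Q')(z) = Mul(z, Rational(-1, 218)) = Mul(Rational(-1, 218), z))
Function('r')(x) = Pow(Add(-219, x), -1)
Add(Function('Q')(64), Mul(-1, Function('r')(110))) = Add(Mul(Rational(-1, 218), 64), Mul(-1, Pow(Add(-219, 110), -1))) = Add(Rational(-32, 109), Mul(-1, Pow(-109, -1))) = Add(Rational(-32, 109), Mul(-1, Rational(-1, 109))) = Add(Rational(-32, 109), Rational(1, 109)) = Rational(-31, 109)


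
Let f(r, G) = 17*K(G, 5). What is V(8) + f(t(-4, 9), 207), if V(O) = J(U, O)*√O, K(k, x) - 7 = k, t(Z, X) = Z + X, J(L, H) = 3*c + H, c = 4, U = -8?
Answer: 3638 + 40*√2 ≈ 3694.6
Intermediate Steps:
J(L, H) = 12 + H (J(L, H) = 3*4 + H = 12 + H)
t(Z, X) = X + Z
K(k, x) = 7 + k
f(r, G) = 119 + 17*G (f(r, G) = 17*(7 + G) = 119 + 17*G)
V(O) = √O*(12 + O) (V(O) = (12 + O)*√O = √O*(12 + O))
V(8) + f(t(-4, 9), 207) = √8*(12 + 8) + (119 + 17*207) = (2*√2)*20 + (119 + 3519) = 40*√2 + 3638 = 3638 + 40*√2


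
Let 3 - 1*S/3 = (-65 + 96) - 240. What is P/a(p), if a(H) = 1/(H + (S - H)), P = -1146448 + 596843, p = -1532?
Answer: -349548780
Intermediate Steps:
S = 636 (S = 9 - 3*((-65 + 96) - 240) = 9 - 3*(31 - 240) = 9 - 3*(-209) = 9 + 627 = 636)
P = -549605
a(H) = 1/636 (a(H) = 1/(H + (636 - H)) = 1/636)
P/a(p) = -549605/1/636 = -549605*636 = -349548780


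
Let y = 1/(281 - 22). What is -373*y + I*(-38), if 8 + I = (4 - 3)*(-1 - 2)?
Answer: 107889/259 ≈ 416.56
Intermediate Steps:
I = -11 (I = -8 + (4 - 3)*(-1 - 2) = -8 + 1*(-3) = -8 - 3 = -11)
y = 1/259 ≈ 0.0038610
-373*y + I*(-38) = -373*1/259 - 11*(-38) = -373/259 + 418 = 107889/259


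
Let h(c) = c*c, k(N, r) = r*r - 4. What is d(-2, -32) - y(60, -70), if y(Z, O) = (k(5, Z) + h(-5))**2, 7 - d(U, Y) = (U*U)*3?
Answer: -13111646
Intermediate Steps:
k(N, r) = -4 + r**2 (k(N, r) = r**2 - 4 = -4 + r**2)
d(U, Y) = 7 - 3*U**2 (d(U, Y) = 7 - U*U*3 = 7 - U**2*3 = 7 - 3*U**2)
h(c) = c**2
y(Z, O) = (21 + Z**2)**2 (y(Z, O) = ((-4 + Z**2) + (-5)**2)**2 = ((-4 + Z**2) + 25)**2 = (21 + Z**2)**2)
d(-2, -32) - y(60, -70) = (7 - 3*(-2)**2) - (21 + 60**2)**2 = (7 - 3*4) - (21 + 3600)**2 = (7 - 12) - 1*3621**2 = -5 - 1*13111641 = -5 - 13111641 = -13111646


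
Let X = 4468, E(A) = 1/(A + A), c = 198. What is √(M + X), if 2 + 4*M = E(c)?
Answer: √77841731/132 ≈ 66.839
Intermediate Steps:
E(A) = 1/(2*A)
M = -791/1584 (M = -½ + ((½)/198)/4 = -½ + ((½)*(1/198))/4 = -½ + (¼)*(1/396) = -½ + 1/1584 = -791/1584 ≈ -0.49937)
√(M + X) = √(-791/1584 + 4468) = √(7076521/1584) = √77841731/132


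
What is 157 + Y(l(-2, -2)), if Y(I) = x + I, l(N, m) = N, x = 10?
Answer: 165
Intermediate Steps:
Y(I) = 10 + I
157 + Y(l(-2, -2)) = 157 + (10 - 2) = 157 + 8 = 165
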